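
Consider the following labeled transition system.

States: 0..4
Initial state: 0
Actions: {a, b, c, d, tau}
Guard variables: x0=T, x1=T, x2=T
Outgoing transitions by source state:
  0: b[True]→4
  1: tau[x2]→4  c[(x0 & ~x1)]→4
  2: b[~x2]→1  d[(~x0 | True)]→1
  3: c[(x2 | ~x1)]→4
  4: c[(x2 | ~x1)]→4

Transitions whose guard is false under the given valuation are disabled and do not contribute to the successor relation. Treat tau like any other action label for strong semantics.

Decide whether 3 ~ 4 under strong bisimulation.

Answer: BISIMILAR

Working:
Refine partition for ~:
  round 0: {{0,1,2,3,4}}
  round 1: {{0},{1},{2},{3,4}}
4 equivalence class(es) (converged in 2)
3∈{3,4}, 4∈{3,4}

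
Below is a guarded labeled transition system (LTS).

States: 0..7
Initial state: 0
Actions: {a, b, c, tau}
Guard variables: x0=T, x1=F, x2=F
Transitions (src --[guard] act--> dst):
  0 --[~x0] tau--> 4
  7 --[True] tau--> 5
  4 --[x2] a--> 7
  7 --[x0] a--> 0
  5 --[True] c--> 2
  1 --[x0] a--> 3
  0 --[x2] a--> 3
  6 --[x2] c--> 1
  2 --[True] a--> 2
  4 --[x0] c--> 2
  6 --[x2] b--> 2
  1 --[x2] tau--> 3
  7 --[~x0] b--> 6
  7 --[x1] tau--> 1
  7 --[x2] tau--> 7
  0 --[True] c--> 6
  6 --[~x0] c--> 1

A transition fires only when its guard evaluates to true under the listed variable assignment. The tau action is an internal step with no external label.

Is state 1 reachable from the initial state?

Guard filter leaves 7 enabled edge(s).
Layer 0: {0}
Layer 1: {6}  now seen {0,6}
Reach set: {0,6}

Answer: UNREACHABLE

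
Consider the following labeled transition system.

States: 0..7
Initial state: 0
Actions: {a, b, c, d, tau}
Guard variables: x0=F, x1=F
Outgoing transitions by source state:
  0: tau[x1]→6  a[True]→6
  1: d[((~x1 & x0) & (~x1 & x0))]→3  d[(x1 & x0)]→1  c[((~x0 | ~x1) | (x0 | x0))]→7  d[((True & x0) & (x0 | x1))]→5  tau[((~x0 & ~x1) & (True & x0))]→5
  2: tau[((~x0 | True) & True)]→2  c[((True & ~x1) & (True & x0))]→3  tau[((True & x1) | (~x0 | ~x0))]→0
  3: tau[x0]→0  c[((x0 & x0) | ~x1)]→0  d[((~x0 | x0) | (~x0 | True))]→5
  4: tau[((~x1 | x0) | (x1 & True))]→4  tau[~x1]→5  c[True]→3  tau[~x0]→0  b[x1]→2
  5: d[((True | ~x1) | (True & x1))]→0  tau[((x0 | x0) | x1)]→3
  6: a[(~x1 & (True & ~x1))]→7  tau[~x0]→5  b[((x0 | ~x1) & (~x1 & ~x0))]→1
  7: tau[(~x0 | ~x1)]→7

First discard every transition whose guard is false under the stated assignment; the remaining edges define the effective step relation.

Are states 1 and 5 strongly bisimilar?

Refine partition for ~:
  π0 = {{0,1,2,3,4,5,6,7}}
  π1 = {{0},{1},{2,7},{3},{4},{5},{6}}
  π2 = {{0},{1},{2},{3},{4},{5},{6},{7}}
stable after 3 split(s): 8 block(s)
class of 1: {1}; class of 5: {5}

Answer: NOT BISIMILAR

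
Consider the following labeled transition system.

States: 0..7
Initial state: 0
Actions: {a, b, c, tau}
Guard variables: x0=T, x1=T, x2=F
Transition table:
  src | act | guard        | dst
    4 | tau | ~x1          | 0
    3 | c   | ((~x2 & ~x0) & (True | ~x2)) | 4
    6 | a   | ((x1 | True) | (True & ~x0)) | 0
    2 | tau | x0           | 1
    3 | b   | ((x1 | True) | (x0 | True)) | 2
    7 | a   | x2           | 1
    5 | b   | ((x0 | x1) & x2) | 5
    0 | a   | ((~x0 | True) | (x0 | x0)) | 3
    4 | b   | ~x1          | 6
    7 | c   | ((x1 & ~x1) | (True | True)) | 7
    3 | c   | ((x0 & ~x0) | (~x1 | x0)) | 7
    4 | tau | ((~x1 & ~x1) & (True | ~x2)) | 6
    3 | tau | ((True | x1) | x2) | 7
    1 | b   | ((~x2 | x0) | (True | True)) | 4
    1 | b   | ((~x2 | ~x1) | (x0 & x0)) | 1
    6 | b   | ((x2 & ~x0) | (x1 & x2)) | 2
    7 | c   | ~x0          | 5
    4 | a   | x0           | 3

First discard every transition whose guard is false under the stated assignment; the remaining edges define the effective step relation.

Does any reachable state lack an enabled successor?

Answer: DEADLOCK-FREE

Analysis:
Reachable = {0,1,2,3,4,7}
  0: a→3  [deg 1]
  1: b→1  b→4  [deg 2]
  2: tau→1  [deg 1]
  3: b→2  c→7  tau→7  [deg 3]
  4: a→3  [deg 1]
  7: c→7  [deg 1]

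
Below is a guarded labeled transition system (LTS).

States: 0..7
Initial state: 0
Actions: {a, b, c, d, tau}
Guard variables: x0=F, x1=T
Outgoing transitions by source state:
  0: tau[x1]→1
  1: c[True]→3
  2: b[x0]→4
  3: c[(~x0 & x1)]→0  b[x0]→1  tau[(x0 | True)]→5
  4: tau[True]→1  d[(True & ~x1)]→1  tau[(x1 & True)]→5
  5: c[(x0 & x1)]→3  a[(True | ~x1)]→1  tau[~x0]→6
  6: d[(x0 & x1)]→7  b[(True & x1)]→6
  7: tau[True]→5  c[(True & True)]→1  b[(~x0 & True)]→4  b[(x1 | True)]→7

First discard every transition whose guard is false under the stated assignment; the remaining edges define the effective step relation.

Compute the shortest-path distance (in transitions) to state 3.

Answer: 2

Trace:
BFS to 3:
  L0 = {0}
  L1 = {1}
  L2 = {3}
3 enters at depth 2; path tau·c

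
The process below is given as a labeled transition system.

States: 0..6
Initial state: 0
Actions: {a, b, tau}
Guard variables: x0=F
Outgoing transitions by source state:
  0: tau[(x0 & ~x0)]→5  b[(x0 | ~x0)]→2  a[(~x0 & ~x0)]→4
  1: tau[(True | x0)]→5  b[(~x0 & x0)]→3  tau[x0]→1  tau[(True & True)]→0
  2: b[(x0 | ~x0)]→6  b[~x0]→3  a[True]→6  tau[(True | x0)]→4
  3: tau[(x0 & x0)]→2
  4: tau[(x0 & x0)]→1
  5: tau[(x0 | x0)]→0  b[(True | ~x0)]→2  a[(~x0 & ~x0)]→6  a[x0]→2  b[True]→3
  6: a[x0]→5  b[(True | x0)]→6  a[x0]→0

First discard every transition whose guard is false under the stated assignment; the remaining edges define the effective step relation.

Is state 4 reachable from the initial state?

Answer: REACHABLE

Trace:
12 transition(s) survive guard evaluation.
Layer 0: {0}
Layer 1: {2,4}  cumulative {0,2,4}
Layer 2: {3,6}  cumulative {0,2,3,4,6}
Reachable = {0,2,3,4,6}
trace reaching 4: a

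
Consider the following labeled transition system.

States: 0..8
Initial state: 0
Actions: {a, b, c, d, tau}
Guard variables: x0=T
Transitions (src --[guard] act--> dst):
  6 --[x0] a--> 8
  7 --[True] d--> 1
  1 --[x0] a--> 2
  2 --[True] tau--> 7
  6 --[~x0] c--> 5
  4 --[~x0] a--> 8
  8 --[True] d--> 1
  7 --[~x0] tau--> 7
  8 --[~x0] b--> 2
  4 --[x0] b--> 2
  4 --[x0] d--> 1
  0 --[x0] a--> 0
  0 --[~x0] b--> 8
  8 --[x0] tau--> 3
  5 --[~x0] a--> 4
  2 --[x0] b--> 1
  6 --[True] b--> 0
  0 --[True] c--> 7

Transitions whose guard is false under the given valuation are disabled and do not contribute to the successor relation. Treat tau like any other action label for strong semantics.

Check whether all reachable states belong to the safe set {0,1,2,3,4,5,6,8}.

Safe = {0,1,2,3,4,5,6,8}
Reachable = {0,1,2,7}
  0: ok
  1: ok
  2: ok
  7: ✗ unsafe
witness against invariant: c → 7

Answer: INVARIANT VIOLATED at state 7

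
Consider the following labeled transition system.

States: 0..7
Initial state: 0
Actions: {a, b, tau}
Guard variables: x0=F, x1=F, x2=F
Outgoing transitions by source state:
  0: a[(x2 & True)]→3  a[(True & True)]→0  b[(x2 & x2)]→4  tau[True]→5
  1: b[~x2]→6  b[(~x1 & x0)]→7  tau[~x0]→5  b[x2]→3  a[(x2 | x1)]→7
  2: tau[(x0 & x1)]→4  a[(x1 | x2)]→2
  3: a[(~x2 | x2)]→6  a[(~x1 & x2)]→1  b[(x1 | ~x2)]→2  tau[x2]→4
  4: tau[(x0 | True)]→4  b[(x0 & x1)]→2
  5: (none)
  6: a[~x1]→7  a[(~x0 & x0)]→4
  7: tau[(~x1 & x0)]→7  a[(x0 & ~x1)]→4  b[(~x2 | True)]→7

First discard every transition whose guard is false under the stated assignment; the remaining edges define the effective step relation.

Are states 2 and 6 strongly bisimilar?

Bisimulation quotient by refinement:
  round 0: {{0,1,2,3,4,5,6,7}}
  round 1: {{0},{1},{2,5},{3},{4},{6},{7}}
Fixed point at round 2; 7 class(es).
class of 2: {2,5}; class of 6: {6}

Answer: NOT BISIMILAR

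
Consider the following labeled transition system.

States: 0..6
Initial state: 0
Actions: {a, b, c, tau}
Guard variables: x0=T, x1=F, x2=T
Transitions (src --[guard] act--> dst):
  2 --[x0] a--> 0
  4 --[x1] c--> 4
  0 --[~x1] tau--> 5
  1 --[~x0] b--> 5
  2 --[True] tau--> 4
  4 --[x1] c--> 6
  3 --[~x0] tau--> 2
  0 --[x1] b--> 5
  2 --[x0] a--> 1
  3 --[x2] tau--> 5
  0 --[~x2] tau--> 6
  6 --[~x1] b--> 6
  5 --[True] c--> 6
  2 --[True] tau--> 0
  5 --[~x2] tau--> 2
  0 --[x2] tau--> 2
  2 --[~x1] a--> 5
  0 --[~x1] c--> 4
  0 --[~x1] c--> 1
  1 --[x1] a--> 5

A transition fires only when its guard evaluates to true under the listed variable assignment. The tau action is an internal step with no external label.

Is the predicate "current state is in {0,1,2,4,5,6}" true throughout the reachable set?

Answer: INVARIANT HOLDS

Working:
Safe = {0,1,2,4,5,6}
Reachable = {0,1,2,4,5,6}
  0: safe
  1: safe
  2: safe
  4: safe
  5: safe
  6: safe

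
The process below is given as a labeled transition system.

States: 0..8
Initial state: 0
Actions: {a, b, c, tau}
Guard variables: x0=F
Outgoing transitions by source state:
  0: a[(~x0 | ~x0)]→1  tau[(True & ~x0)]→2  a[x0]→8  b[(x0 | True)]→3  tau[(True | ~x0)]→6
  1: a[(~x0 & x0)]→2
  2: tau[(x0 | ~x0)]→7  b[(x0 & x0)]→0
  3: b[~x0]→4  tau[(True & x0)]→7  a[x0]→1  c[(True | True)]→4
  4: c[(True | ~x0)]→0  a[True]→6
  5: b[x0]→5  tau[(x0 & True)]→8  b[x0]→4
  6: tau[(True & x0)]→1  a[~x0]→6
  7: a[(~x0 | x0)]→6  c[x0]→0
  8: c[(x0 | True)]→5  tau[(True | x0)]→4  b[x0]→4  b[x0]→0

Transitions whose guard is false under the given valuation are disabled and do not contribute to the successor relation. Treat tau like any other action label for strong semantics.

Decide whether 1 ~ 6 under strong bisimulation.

Answer: NOT BISIMILAR

Analysis:
Refine partition for ~:
  round 0: {{0,1,2,3,4,5,6,7,8}}
  round 1: {{0},{1,5},{2},{3},{4},{6,7},{8}}
Fixed point at round 2; 7 class(es).
class of 1: {1,5}; class of 6: {6,7}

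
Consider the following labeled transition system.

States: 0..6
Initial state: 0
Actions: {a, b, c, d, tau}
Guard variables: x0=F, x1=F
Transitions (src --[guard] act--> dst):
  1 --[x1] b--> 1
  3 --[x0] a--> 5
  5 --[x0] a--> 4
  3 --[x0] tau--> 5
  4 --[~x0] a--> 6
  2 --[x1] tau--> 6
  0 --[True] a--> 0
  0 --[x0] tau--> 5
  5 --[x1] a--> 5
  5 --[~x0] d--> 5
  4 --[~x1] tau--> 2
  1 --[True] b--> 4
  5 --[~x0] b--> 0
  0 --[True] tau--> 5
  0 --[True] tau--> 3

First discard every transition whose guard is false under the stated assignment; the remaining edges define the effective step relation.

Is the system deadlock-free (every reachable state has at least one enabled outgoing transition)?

R = {0,3,5}
  0: a→0  tau→3  tau→5  [3 out]
  3: ∅  [STUCK]
  5: b→0  d→5  [2 out]
Path to 3: tau

Answer: DEADLOCK at state 3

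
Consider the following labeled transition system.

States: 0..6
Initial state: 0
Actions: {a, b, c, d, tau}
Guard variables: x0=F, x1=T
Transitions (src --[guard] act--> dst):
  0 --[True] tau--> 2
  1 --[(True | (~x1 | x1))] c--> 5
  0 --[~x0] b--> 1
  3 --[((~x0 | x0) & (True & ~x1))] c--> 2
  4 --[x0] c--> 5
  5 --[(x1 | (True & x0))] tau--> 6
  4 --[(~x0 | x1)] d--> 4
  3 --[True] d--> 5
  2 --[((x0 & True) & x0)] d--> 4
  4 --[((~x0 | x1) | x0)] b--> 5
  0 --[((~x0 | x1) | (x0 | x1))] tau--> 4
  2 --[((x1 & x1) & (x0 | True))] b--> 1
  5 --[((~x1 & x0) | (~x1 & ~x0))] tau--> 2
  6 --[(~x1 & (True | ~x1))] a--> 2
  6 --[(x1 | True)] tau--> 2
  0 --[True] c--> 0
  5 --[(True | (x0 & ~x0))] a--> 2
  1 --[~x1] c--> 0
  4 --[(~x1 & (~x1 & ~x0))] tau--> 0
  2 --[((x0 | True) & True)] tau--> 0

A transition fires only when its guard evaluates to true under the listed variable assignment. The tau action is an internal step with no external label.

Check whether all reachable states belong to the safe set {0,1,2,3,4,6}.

Answer: INVARIANT VIOLATED at state 5

Analysis:
Inv-set: {0,1,2,3,4,6}
R = {0,1,2,4,5,6}
  0: ok
  1: ok
  2: ok
  4: ok
  5: VIOLATES
  6: ok
counterexample path to 5: tau·b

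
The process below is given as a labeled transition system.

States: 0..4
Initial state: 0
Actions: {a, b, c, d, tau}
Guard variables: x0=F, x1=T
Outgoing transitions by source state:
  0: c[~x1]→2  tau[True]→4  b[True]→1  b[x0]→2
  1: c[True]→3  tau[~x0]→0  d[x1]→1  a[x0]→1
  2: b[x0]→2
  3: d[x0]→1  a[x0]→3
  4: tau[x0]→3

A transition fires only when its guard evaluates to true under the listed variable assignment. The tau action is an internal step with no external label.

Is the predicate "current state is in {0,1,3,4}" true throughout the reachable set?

Allowed set {0,1,3,4}
Reachable = {0,1,3,4}
  0: ✓
  1: ✓
  3: ✓
  4: ✓

Answer: INVARIANT HOLDS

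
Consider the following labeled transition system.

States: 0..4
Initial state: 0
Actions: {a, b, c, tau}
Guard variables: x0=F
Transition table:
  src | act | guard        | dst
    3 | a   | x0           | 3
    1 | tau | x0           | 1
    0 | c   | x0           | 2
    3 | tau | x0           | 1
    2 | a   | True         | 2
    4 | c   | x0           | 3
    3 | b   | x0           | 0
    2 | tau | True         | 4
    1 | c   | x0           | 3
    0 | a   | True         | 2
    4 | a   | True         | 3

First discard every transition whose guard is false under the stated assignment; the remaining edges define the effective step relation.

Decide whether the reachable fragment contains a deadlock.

R = {0,2,3,4}
  0: a→2  [1 out]
  2: a→2  tau→4  [2 out]
  3: ∅  [no exit]
  4: a→3  [1 out]
Path to 3: a·tau·a

Answer: DEADLOCK at state 3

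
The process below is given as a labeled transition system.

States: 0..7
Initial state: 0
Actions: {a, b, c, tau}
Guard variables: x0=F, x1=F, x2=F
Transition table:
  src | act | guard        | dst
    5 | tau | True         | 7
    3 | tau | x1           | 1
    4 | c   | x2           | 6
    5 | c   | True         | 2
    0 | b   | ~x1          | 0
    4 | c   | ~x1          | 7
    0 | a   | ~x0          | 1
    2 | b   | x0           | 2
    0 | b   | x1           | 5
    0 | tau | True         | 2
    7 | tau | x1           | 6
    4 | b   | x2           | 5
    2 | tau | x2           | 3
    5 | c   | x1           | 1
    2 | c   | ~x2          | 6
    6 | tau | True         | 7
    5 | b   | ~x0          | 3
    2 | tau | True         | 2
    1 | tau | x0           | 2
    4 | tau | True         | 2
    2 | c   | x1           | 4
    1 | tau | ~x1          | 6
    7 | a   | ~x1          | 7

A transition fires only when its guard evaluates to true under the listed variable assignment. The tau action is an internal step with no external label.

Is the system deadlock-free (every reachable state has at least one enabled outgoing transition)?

Reach set: {0,1,2,6,7}
  0: a→1  b→0  tau→2  [3 exit(s)]
  1: tau→6  [1 exit(s)]
  2: c→6  tau→2  [2 exit(s)]
  6: tau→7  [1 exit(s)]
  7: a→7  [1 exit(s)]

Answer: DEADLOCK-FREE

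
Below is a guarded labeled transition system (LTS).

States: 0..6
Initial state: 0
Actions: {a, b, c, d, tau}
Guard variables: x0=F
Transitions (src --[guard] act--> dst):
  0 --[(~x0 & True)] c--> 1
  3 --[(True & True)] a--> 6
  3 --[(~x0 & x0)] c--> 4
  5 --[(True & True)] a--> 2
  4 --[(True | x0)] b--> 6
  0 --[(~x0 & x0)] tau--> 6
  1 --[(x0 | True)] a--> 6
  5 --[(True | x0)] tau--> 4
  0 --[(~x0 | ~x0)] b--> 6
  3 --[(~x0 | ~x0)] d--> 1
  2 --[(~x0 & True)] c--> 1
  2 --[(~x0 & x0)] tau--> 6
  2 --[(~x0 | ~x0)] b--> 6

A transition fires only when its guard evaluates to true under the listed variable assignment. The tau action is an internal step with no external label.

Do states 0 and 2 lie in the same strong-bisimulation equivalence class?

Answer: BISIMILAR

Trace:
Compute ~ classes (split until stable):
  P[0] = {{0,1,2,3,4,5,6}}
  P[1] = {{0,2},{1},{3},{4},{5},{6}}
Fixed point at round 2; 6 class(es).
class of 0: {0,2}; class of 2: {0,2}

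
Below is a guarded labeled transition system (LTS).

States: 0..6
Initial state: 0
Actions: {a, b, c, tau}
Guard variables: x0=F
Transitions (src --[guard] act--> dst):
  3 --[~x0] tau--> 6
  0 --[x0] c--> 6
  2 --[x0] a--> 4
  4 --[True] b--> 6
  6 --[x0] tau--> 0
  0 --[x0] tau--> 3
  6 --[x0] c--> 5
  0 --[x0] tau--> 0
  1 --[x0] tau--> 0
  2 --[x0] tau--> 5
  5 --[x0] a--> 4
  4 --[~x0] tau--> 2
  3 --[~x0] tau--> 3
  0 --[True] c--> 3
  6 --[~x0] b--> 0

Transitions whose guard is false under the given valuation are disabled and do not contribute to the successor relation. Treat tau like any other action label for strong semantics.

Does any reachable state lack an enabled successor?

R = {0,3,6}
  0: c→3  [deg 1]
  3: tau→3  tau→6  [deg 2]
  6: b→0  [deg 1]

Answer: DEADLOCK-FREE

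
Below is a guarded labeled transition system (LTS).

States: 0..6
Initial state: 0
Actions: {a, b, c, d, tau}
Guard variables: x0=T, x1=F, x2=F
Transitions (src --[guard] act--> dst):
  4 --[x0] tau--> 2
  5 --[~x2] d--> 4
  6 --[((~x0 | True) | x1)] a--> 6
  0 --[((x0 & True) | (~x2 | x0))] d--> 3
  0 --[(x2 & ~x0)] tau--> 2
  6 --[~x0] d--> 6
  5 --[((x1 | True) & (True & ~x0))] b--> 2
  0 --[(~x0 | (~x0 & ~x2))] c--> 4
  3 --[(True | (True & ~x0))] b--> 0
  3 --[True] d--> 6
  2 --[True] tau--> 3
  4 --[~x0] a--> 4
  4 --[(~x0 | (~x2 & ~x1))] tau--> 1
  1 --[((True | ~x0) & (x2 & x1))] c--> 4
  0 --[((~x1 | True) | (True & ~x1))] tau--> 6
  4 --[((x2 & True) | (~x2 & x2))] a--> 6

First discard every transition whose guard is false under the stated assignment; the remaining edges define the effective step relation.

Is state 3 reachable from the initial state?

Answer: REACHABLE

Analysis:
9 transition(s) survive guard evaluation.
L0 = {0}
L1 = {3,6}  total {0,3,6}
Reachable = {0,3,6}
witness 3: d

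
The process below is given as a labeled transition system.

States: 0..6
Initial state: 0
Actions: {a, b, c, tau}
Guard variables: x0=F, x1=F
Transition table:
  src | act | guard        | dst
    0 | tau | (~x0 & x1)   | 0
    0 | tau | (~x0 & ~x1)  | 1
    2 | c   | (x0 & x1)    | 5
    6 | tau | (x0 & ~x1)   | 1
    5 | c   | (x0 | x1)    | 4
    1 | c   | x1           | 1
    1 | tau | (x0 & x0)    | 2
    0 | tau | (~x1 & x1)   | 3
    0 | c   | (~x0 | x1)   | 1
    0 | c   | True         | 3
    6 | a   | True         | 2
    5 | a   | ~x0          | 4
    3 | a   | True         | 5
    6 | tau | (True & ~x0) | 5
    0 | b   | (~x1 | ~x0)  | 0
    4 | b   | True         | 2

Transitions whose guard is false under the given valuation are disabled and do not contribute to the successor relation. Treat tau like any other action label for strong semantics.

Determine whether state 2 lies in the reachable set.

Answer: REACHABLE

Working:
Guard filter leaves 9 enabled edge(s).
L0 = {0}
L1 = {1,3}  now seen {0,1,3}
L2 = {5}  now seen {0,1,3,5}
L3 = {4}  now seen {0,1,3,4,5}
L4 = {2}  now seen {0,1,2,3,4,5}
R = {0,1,2,3,4,5}
witness 2: c·a·a·b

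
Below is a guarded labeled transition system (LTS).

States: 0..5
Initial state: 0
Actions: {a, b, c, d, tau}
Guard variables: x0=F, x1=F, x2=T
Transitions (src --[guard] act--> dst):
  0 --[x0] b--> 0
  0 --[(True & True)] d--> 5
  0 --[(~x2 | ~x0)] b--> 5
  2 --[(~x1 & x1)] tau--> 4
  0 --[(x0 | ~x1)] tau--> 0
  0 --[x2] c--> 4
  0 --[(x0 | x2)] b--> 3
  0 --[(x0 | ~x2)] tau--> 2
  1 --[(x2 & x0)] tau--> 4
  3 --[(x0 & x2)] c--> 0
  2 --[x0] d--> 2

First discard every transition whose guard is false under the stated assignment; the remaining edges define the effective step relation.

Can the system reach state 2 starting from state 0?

Guard filter leaves 5 enabled edge(s).
L0 = {0}
L1 = {3,4,5}  now seen {0,3,4,5}
R = {0,3,4,5}

Answer: UNREACHABLE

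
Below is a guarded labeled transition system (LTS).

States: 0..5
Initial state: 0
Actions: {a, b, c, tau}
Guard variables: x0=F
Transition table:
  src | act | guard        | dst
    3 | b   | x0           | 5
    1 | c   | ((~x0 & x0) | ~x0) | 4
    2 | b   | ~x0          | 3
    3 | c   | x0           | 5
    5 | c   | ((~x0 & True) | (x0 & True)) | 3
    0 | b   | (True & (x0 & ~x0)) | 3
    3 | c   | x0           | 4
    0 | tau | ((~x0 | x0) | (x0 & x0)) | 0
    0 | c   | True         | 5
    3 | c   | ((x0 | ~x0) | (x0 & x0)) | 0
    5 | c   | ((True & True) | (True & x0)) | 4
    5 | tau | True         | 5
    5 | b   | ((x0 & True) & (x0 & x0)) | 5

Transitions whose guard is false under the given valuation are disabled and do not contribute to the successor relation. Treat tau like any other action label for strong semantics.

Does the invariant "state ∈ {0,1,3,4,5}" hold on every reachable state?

Inv-set: {0,1,3,4,5}
Reachable = {0,3,4,5}
  0: ✓
  3: ✓
  4: ✓
  5: ✓

Answer: INVARIANT HOLDS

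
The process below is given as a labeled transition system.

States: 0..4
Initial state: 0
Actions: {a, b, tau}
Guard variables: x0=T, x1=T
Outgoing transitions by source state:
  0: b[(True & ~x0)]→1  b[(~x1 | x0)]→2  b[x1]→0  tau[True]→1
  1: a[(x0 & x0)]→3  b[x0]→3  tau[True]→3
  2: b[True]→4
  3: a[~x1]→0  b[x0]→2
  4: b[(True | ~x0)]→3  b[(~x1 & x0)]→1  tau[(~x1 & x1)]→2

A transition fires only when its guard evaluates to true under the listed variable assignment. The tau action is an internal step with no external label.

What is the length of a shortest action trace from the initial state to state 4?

Breadth-first toward 4:
  depth 0: {0}
  depth 1: {1,2}
  depth 2: {3,4}
first hit 4 at d=2 via b·b

Answer: 2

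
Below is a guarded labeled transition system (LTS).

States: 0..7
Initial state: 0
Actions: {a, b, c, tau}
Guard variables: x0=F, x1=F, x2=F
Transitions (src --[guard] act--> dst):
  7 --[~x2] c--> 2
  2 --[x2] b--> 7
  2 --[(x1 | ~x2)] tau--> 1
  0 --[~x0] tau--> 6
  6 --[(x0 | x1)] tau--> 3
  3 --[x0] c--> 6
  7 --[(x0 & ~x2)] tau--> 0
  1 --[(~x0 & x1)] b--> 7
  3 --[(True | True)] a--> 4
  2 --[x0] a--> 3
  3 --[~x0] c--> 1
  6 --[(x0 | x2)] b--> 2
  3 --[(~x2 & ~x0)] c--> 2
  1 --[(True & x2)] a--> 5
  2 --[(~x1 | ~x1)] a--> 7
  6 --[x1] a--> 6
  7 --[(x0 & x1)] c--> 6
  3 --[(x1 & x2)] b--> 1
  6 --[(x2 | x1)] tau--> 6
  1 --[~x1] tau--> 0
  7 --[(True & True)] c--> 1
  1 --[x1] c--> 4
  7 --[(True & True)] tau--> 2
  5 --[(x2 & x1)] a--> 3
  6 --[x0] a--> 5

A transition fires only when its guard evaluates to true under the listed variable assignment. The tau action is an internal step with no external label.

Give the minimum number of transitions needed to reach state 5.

Answer: UNREACHABLE

Working:
Layered search for 5:
  depth 0: {0}
  depth 1: {6}
5 never appears.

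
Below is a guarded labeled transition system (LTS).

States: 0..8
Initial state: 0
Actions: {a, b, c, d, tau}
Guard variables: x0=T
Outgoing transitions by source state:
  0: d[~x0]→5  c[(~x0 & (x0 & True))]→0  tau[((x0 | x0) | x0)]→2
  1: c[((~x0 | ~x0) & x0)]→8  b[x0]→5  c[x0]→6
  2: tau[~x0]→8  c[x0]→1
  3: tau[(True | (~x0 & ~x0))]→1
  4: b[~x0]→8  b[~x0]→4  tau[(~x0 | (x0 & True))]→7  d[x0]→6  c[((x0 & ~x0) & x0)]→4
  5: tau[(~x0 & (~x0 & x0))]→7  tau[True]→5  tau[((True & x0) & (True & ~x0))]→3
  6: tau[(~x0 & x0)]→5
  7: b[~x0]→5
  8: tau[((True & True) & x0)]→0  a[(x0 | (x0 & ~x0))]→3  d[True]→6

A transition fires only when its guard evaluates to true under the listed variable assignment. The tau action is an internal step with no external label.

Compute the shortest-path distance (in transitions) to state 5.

Breadth-first toward 5:
  L0 = {0}
  L1 = {2}
  L2 = {1}
  L3 = {5,6}
first hit 5 at d=3 via tau·c·b

Answer: 3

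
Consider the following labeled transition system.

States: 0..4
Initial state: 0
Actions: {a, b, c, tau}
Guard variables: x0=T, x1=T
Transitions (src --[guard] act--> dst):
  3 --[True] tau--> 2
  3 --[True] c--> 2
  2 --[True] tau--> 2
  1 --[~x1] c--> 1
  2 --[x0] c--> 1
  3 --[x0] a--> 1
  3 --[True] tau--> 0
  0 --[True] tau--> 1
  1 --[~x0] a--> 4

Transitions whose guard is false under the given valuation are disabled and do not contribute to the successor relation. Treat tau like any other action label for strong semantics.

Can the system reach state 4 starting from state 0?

7 transition(s) survive guard evaluation.
Layer 0: {0}
Layer 1: {1}  cumulative {0,1}
R = {0,1}

Answer: UNREACHABLE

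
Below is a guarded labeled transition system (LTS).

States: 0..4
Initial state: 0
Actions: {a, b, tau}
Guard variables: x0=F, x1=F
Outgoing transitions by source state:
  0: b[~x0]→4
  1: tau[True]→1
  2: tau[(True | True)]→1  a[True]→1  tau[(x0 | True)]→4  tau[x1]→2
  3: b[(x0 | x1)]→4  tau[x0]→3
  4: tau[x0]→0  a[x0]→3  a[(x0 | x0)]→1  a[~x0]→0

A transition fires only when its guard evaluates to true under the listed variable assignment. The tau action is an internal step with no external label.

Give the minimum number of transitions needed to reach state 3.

Answer: UNREACHABLE

Working:
Layered search for 3:
  depth 0: {0}
  depth 1: {4}
3 never appears.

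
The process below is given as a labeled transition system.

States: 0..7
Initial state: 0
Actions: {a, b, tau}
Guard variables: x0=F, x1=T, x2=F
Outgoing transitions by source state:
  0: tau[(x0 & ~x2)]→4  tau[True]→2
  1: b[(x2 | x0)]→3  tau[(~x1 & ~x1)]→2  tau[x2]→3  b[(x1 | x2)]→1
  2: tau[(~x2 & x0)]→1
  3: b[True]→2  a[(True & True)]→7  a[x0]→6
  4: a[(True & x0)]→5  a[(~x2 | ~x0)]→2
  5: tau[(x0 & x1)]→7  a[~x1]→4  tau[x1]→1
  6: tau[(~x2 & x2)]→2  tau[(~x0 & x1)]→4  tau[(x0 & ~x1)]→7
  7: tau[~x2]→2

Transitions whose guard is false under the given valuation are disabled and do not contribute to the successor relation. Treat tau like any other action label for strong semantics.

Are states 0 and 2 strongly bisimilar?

Refine partition for ~:
  π0 = {{0,1,2,3,4,5,6,7}}
  π1 = {{0,5,6,7},{1},{2},{3},{4}}
  π2 = {{0,7},{1},{2},{3},{4},{5},{6}}
stable after 3 split(s): 7 block(s)
0∈{0,7}, 2∈{2}

Answer: NOT BISIMILAR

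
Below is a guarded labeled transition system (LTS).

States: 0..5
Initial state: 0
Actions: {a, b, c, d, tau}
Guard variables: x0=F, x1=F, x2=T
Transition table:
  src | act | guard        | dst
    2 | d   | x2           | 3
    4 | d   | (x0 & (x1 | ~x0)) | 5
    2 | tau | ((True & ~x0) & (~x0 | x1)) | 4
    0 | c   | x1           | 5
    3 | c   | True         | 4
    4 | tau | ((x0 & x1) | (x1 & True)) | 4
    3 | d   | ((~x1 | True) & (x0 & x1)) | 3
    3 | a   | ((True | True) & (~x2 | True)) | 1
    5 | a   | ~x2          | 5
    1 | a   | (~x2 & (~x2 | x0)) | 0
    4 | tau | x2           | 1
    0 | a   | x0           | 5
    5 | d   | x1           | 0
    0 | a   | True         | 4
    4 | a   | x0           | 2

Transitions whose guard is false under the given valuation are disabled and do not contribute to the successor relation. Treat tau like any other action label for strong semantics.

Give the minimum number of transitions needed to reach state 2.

Answer: UNREACHABLE

Working:
Breadth-first toward 2:
  Layer 0: {0}
  Layer 1: {4}
  Layer 2: {1}
2 never appears.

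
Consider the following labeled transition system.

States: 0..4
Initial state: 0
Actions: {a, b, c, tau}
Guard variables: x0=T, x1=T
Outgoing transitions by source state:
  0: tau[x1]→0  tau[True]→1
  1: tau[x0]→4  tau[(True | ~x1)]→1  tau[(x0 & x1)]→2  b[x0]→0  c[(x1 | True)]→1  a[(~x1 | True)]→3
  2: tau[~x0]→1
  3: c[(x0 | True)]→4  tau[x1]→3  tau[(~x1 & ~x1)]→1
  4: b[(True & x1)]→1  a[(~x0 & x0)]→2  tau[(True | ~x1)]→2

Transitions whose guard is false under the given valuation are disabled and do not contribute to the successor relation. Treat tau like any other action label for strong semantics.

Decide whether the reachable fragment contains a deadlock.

R = {0,1,2,3,4}
  0: tau→0  tau→1  [2 exit(s)]
  1: a→3  b→0  c→1  tau→1  tau→2  tau→4  [6 exit(s)]
  2: ∅  [STUCK]
  3: c→4  tau→3  [2 exit(s)]
  4: b→1  tau→2  [2 exit(s)]
witness 2: tau·tau

Answer: DEADLOCK at state 2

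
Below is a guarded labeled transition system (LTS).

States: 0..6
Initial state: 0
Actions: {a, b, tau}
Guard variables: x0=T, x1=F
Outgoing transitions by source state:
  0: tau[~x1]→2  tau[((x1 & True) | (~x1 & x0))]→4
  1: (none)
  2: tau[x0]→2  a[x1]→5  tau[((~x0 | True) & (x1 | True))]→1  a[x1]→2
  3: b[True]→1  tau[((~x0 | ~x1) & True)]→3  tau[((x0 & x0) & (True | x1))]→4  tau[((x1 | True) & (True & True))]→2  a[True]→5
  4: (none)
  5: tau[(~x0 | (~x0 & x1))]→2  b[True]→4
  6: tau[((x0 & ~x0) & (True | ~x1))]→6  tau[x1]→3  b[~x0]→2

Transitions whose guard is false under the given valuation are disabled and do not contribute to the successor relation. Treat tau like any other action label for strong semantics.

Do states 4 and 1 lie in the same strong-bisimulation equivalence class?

Answer: BISIMILAR

Trace:
Bisimulation quotient by refinement:
  round 0: {{0,1,2,3,4,5,6}}
  round 1: {{0,2},{1,4,6},{3},{5}}
Fixed point at round 2; 4 class(es).
4∈{1,4,6}, 1∈{1,4,6}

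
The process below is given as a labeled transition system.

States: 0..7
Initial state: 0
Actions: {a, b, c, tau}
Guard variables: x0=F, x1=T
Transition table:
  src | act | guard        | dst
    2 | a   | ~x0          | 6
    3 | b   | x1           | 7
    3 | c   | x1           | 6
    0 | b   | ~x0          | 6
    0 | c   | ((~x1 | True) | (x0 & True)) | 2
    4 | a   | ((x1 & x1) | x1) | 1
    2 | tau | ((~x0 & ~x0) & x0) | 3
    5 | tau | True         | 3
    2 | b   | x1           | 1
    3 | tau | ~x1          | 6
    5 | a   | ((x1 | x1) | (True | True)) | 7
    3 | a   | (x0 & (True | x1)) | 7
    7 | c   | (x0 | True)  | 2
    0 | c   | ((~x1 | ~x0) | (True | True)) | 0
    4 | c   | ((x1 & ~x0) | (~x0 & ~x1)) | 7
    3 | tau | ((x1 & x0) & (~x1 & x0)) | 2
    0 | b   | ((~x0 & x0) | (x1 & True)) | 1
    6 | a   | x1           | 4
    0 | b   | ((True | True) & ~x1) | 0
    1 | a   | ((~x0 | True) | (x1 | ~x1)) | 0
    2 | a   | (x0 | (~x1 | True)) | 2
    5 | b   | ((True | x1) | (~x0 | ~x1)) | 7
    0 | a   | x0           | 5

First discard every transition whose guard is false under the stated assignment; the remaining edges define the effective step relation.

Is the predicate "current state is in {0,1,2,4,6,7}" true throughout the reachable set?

Answer: INVARIANT HOLDS

Trace:
Inv-set: {0,1,2,4,6,7}
Reachable = {0,1,2,4,6,7}
  0: ✓
  1: ✓
  2: ✓
  4: ✓
  6: ✓
  7: ✓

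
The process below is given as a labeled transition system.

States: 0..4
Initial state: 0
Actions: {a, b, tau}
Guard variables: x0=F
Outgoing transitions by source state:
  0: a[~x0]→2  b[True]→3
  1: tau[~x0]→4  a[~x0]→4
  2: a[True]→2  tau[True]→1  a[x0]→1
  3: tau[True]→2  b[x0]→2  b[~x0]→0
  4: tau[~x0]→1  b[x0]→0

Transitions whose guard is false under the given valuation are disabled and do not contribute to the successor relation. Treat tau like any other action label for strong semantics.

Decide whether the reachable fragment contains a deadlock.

R = {0,1,2,3,4}
  0: a→2  b→3  [2 exit(s)]
  1: a→4  tau→4  [2 exit(s)]
  2: a→2  tau→1  [2 exit(s)]
  3: b→0  tau→2  [2 exit(s)]
  4: tau→1  [1 exit(s)]

Answer: DEADLOCK-FREE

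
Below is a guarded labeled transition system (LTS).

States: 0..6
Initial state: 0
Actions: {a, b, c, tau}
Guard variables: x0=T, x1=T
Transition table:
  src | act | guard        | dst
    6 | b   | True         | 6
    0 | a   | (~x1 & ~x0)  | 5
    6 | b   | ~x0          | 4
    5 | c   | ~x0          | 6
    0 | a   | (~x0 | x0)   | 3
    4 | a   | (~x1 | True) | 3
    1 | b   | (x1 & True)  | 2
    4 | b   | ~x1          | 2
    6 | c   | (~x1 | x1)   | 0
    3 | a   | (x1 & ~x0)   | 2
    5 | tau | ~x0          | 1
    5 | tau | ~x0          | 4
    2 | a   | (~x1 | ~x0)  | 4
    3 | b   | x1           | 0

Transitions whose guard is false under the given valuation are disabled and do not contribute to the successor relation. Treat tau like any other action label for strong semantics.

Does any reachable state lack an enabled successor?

Answer: DEADLOCK-FREE

Analysis:
R = {0,3}
  0: a→3  [deg 1]
  3: b→0  [deg 1]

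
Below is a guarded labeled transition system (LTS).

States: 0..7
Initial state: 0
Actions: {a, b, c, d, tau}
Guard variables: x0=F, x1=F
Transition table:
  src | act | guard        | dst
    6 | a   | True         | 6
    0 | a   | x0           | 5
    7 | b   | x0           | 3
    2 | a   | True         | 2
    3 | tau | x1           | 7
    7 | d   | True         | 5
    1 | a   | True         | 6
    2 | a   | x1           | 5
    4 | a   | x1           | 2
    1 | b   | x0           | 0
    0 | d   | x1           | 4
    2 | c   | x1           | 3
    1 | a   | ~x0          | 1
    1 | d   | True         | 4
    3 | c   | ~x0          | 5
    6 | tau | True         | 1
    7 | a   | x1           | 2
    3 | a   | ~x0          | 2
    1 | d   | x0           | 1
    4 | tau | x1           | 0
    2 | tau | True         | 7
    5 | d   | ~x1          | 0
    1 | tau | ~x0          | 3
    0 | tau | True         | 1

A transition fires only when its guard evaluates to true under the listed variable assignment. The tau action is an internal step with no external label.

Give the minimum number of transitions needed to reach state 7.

Answer: 4

Working:
Layered search for 7:
  Layer 0: {0}
  Layer 1: {1}
  Layer 2: {3,4,6}
  Layer 3: {2,5}
  Layer 4: {7}
first hit 7 at d=4 via tau·tau·a·tau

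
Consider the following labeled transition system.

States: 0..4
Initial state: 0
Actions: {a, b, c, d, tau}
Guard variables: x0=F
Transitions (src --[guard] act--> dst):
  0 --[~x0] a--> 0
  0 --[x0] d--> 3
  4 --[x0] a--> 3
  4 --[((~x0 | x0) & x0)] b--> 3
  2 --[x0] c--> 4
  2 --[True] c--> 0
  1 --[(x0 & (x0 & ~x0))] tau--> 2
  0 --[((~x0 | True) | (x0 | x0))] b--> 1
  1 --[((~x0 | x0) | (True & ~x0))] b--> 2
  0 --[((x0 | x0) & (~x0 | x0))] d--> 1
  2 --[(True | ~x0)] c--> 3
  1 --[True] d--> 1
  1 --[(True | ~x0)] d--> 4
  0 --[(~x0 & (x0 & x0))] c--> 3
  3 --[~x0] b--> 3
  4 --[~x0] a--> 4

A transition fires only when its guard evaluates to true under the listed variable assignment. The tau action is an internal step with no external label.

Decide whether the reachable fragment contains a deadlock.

R = {0,1,2,3,4}
  0: a→0  b→1  [2 exit(s)]
  1: b→2  d→1  d→4  [3 exit(s)]
  2: c→0  c→3  [2 exit(s)]
  3: b→3  [1 exit(s)]
  4: a→4  [1 exit(s)]

Answer: DEADLOCK-FREE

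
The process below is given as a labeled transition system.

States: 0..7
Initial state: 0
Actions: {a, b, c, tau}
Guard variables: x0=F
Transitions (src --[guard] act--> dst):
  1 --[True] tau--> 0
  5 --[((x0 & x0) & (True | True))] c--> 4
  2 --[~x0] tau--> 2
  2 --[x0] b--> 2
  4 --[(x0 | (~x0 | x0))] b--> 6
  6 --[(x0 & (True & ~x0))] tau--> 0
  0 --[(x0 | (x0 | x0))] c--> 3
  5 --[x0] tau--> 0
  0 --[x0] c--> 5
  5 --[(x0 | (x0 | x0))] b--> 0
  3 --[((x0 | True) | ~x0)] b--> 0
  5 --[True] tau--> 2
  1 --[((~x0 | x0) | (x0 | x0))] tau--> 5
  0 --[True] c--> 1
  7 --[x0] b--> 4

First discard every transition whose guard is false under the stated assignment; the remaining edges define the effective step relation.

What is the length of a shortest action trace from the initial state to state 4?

Answer: UNREACHABLE

Working:
BFS to 4:
  depth 0: {0}
  depth 1: {1}
  depth 2: {5}
  depth 3: {2}
4 never appears.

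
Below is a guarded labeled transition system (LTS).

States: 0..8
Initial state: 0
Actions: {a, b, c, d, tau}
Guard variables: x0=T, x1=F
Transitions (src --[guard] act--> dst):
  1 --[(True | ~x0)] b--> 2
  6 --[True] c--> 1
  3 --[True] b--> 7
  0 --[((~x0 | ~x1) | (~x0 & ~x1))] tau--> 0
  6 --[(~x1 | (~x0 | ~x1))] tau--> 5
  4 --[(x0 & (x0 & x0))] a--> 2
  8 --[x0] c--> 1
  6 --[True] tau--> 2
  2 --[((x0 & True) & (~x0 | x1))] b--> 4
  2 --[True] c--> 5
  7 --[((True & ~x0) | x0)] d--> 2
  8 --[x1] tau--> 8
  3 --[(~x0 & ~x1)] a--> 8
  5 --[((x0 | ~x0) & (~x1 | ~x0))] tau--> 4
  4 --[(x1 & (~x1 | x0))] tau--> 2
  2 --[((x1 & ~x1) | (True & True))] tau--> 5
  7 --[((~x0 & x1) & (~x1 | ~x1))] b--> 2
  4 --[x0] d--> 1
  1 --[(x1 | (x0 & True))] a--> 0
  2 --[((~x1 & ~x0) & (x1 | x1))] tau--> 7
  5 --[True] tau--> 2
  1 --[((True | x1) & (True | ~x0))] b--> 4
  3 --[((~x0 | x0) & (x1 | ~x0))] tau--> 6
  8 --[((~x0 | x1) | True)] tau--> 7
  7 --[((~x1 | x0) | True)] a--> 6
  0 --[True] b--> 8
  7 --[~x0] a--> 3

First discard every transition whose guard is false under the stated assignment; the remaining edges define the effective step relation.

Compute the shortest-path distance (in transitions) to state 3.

BFS to 3:
  Layer 0: {0}
  Layer 1: {8}
  Layer 2: {1,7}
  Layer 3: {2,4,6}
  Layer 4: {5}
3 never appears.

Answer: UNREACHABLE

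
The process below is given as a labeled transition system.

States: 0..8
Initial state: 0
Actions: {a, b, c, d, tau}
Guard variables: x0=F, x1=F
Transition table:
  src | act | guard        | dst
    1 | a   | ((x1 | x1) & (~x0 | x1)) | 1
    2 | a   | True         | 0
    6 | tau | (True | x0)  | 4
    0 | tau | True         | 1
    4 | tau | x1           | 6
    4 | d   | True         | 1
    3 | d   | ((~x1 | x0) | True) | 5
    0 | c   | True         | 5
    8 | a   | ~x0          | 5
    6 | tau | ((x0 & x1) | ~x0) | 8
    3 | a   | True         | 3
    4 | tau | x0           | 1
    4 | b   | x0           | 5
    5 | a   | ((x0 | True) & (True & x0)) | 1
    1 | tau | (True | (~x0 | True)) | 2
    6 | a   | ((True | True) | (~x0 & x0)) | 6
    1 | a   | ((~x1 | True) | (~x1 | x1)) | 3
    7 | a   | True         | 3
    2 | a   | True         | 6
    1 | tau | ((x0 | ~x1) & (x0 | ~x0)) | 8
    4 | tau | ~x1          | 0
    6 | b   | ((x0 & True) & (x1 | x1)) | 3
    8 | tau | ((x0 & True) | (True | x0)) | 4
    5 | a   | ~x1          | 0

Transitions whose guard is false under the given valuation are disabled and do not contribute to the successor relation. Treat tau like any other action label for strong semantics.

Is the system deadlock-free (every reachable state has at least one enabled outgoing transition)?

Answer: DEADLOCK-FREE

Working:
Reachable = {0,1,2,3,4,5,6,8}
  0: c→5  tau→1  [deg 2]
  1: a→3  tau→2  tau→8  [deg 3]
  2: a→0  a→6  [deg 2]
  3: a→3  d→5  [deg 2]
  4: d→1  tau→0  [deg 2]
  5: a→0  [deg 1]
  6: a→6  tau→4  tau→8  [deg 3]
  8: a→5  tau→4  [deg 2]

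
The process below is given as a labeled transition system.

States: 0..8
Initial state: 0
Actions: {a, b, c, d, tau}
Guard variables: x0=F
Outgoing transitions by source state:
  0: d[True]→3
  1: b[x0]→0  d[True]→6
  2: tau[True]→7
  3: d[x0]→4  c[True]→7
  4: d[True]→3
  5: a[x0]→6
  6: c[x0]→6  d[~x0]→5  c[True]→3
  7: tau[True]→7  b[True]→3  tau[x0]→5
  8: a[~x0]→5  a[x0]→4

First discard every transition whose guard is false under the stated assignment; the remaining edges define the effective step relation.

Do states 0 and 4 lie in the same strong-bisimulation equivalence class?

Bisimulation quotient by refinement:
  π0 = {{0,1,2,3,4,5,6,7,8}}
  π1 = {{0,1,4},{2},{3},{5},{6},{7},{8}}
  π2 = {{0,4},{1},{2},{3},{5},{6},{7},{8}}
stable after 3 split(s): 8 block(s)
[0]={0,4}  [4]={0,4}

Answer: BISIMILAR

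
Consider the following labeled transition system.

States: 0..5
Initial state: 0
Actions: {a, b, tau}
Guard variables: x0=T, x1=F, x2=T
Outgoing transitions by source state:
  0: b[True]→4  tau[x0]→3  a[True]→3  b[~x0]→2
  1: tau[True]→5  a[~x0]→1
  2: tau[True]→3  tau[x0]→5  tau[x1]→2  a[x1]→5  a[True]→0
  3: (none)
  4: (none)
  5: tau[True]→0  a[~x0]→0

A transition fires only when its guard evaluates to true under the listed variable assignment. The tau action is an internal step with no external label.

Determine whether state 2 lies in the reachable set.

Answer: UNREACHABLE

Working:
8 transition(s) survive guard evaluation.
Layer 0: {0}
Layer 1: {3,4}  cumulative {0,3,4}
Reach set: {0,3,4}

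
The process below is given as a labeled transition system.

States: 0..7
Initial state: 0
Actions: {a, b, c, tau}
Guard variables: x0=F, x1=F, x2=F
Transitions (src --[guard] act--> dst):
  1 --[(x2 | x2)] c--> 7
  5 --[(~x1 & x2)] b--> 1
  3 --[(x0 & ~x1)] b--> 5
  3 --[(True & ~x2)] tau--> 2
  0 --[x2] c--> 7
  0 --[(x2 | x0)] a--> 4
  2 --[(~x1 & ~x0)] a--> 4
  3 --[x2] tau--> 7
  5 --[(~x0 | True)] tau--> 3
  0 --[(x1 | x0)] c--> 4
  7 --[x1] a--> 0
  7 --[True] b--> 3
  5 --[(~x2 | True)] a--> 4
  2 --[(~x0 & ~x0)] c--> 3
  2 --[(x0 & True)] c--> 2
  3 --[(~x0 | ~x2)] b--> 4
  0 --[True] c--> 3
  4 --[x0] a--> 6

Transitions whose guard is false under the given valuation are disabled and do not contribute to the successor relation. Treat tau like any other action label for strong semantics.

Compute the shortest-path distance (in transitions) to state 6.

BFS to 6:
  Layer 0: {0}
  Layer 1: {3}
  Layer 2: {2,4}
6 never appears.

Answer: UNREACHABLE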